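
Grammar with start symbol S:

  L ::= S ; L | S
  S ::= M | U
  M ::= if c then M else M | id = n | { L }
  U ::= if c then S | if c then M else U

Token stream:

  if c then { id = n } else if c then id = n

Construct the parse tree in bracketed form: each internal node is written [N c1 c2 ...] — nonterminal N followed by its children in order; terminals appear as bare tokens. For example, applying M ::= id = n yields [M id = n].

[S [U if c then [M { [L [S [M id = n]]] }] else [U if c then [S [M id = n]]]]]

S
U
if c then M else U
if c then { L } else U
if c then { S } else U
if c then { M } else U
if c then { id = n } else U
if c then { id = n } else if c then S
if c then { id = n } else if c then M
if c then { id = n } else if c then id = n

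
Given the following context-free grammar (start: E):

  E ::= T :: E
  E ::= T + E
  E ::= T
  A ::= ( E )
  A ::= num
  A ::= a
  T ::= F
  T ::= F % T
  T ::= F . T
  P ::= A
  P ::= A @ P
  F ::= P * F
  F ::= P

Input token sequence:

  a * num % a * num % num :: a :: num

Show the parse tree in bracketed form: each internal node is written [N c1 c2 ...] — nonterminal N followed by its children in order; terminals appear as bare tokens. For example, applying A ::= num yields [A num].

[E [T [F [P [A a]] * [F [P [A num]]]] % [T [F [P [A a]] * [F [P [A num]]]] % [T [F [P [A num]]]]]] :: [E [T [F [P [A a]]]] :: [E [T [F [P [A num]]]]]]]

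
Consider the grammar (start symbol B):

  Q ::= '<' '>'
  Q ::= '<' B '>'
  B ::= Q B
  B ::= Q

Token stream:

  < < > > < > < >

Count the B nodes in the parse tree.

[B [Q < [B [Q < >]] >] [B [Q < >] [B [Q < >]]]]

4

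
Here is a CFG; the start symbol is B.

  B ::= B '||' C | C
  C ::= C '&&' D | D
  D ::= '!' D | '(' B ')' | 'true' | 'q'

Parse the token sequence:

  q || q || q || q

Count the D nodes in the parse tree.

4

[B [B [B [B [C [D q]]] || [C [D q]]] || [C [D q]]] || [C [D q]]]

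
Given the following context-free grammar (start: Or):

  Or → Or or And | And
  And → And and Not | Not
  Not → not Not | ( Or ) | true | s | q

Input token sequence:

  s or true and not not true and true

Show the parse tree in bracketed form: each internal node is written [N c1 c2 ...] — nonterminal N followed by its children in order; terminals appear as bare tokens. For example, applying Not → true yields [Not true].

Or
Or or And
And or And
Not or And
s or And
s or And and Not
s or And and Not and Not
s or Not and Not and Not
s or true and Not and Not
s or true and not Not and Not
s or true and not not Not and Not
s or true and not not true and Not
s or true and not not true and true

[Or [Or [And [Not s]]] or [And [And [And [Not true]] and [Not not [Not not [Not true]]]] and [Not true]]]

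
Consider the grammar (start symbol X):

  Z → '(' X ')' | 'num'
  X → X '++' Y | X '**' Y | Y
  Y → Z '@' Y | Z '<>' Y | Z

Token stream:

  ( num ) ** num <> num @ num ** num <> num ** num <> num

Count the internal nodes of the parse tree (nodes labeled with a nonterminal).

23

[X [X [X [X [Y [Z ( [X [Y [Z num]]] )]]] ** [Y [Z num] <> [Y [Z num] @ [Y [Z num]]]]] ** [Y [Z num] <> [Y [Z num]]]] ** [Y [Z num] <> [Y [Z num]]]]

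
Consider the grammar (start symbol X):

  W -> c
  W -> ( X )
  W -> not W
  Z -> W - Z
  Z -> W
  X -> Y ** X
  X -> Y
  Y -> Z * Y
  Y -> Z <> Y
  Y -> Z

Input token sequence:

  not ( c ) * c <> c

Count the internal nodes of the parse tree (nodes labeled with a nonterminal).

[X [Y [Z [W not [W ( [X [Y [Z [W c]]]] )]]] * [Y [Z [W c]] <> [Y [Z [W c]]]]]]

15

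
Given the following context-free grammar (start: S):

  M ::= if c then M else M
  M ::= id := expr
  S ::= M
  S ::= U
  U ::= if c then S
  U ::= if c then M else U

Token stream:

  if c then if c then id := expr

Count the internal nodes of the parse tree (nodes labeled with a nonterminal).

[S [U if c then [S [U if c then [S [M id := expr]]]]]]

6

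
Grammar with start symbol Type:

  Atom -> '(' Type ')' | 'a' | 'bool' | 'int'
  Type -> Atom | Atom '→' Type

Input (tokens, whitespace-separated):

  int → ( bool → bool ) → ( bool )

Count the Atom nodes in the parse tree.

[Type [Atom int] → [Type [Atom ( [Type [Atom bool] → [Type [Atom bool]]] )] → [Type [Atom ( [Type [Atom bool]] )]]]]

6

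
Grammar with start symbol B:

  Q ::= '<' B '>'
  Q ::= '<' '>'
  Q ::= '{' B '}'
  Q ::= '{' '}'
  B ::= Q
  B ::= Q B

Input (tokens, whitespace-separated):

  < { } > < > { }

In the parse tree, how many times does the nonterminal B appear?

4

[B [Q < [B [Q { }]] >] [B [Q < >] [B [Q { }]]]]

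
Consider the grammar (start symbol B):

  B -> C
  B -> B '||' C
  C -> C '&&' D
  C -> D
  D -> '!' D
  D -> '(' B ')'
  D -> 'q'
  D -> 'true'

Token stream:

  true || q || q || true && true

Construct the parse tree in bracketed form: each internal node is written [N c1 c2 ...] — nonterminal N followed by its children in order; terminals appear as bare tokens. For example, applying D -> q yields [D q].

B
B || C
B || C || C
B || C || C || C
C || C || C || C
D || C || C || C
true || C || C || C
true || D || C || C
true || q || C || C
true || q || D || C
true || q || q || C
true || q || q || C && D
true || q || q || D && D
true || q || q || true && D
true || q || q || true && true

[B [B [B [B [C [D true]]] || [C [D q]]] || [C [D q]]] || [C [C [D true]] && [D true]]]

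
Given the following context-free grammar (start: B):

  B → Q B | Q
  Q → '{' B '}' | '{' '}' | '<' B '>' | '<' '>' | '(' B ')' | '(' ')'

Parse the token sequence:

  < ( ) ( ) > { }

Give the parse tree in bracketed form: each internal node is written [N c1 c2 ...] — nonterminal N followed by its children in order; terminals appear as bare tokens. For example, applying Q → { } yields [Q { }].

B
Q B
< B > B
< Q B > B
< ( ) B > B
< ( ) Q > B
< ( ) ( ) > B
< ( ) ( ) > Q
< ( ) ( ) > { }

[B [Q < [B [Q ( )] [B [Q ( )]]] >] [B [Q { }]]]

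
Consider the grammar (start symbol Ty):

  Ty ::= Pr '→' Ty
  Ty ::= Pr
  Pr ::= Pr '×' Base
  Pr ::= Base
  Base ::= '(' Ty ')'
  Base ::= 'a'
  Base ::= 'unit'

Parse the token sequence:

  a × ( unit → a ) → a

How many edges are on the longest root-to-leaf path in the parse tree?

[Ty [Pr [Pr [Base a]] × [Base ( [Ty [Pr [Base unit]] → [Ty [Pr [Base a]]]] )]] → [Ty [Pr [Base a]]]]

7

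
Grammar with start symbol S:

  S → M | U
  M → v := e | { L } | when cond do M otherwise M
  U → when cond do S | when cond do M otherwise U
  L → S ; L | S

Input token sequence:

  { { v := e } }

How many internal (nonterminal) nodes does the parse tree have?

8

[S [M { [L [S [M { [L [S [M v := e]]] }]]] }]]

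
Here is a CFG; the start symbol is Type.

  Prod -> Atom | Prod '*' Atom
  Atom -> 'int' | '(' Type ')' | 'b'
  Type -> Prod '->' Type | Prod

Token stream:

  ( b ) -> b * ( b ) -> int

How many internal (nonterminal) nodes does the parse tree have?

17

[Type [Prod [Atom ( [Type [Prod [Atom b]]] )]] -> [Type [Prod [Prod [Atom b]] * [Atom ( [Type [Prod [Atom b]]] )]] -> [Type [Prod [Atom int]]]]]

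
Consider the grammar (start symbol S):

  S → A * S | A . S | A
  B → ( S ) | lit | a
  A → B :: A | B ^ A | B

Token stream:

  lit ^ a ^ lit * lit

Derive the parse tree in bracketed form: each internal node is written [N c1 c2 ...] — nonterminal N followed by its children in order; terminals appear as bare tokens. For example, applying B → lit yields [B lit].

[S [A [B lit] ^ [A [B a] ^ [A [B lit]]]] * [S [A [B lit]]]]

S
A * S
B ^ A * S
lit ^ A * S
lit ^ B ^ A * S
lit ^ a ^ A * S
lit ^ a ^ B * S
lit ^ a ^ lit * S
lit ^ a ^ lit * A
lit ^ a ^ lit * B
lit ^ a ^ lit * lit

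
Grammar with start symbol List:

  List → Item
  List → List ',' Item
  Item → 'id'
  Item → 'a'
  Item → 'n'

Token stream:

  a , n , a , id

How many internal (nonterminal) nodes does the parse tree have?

[List [List [List [List [Item a]] , [Item n]] , [Item a]] , [Item id]]

8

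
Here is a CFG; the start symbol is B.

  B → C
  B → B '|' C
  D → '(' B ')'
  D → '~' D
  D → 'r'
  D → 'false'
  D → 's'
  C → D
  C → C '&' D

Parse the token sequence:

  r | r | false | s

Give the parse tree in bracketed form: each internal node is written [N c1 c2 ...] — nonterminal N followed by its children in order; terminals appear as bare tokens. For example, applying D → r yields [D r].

B
B | C
B | C | C
B | C | C | C
C | C | C | C
D | C | C | C
r | C | C | C
r | D | C | C
r | r | C | C
r | r | D | C
r | r | false | C
r | r | false | D
r | r | false | s

[B [B [B [B [C [D r]]] | [C [D r]]] | [C [D false]]] | [C [D s]]]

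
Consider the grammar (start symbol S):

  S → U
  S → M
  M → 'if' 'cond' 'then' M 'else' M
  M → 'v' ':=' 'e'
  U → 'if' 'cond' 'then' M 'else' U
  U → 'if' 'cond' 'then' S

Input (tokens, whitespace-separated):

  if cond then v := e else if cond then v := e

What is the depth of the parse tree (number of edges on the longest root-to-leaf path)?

5

[S [U if cond then [M v := e] else [U if cond then [S [M v := e]]]]]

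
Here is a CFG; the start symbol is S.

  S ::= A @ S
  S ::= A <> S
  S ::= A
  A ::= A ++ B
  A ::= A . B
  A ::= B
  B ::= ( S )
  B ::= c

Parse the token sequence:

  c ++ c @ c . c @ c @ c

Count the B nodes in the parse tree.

6

[S [A [A [B c]] ++ [B c]] @ [S [A [A [B c]] . [B c]] @ [S [A [B c]] @ [S [A [B c]]]]]]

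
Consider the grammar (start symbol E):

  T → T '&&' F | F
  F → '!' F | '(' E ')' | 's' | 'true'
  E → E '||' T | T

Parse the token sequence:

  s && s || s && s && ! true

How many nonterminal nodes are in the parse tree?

13

[E [E [T [T [F s]] && [F s]]] || [T [T [T [F s]] && [F s]] && [F ! [F true]]]]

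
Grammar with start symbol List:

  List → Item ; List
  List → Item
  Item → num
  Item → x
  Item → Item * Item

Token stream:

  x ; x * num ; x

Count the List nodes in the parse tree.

[List [Item x] ; [List [Item [Item x] * [Item num]] ; [List [Item x]]]]

3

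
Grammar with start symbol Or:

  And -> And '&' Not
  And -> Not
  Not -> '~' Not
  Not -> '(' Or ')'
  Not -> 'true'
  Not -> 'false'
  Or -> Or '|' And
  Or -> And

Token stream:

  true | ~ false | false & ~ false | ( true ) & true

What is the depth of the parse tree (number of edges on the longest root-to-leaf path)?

7

[Or [Or [Or [Or [And [Not true]]] | [And [Not ~ [Not false]]]] | [And [And [Not false]] & [Not ~ [Not false]]]] | [And [And [Not ( [Or [And [Not true]]] )]] & [Not true]]]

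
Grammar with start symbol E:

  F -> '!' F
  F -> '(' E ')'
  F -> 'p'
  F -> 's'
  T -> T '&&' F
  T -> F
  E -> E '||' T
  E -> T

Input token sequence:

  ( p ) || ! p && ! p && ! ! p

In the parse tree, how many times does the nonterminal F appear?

9

[E [E [T [F ( [E [T [F p]]] )]]] || [T [T [T [F ! [F p]]] && [F ! [F p]]] && [F ! [F ! [F p]]]]]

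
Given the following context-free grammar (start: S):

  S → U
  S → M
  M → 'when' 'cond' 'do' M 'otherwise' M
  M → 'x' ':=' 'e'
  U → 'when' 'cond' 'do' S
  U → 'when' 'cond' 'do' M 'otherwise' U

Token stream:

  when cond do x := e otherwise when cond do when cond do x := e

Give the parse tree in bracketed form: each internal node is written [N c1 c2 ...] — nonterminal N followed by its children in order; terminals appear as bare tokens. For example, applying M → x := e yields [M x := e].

[S [U when cond do [M x := e] otherwise [U when cond do [S [U when cond do [S [M x := e]]]]]]]

S
U
when cond do M otherwise U
when cond do x := e otherwise U
when cond do x := e otherwise when cond do S
when cond do x := e otherwise when cond do U
when cond do x := e otherwise when cond do when cond do S
when cond do x := e otherwise when cond do when cond do M
when cond do x := e otherwise when cond do when cond do x := e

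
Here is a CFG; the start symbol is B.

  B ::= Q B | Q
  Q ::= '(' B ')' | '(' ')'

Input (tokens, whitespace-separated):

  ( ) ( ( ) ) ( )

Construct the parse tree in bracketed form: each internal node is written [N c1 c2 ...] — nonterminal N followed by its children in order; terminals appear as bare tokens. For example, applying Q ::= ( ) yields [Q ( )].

B
Q B
( ) B
( ) Q B
( ) ( B ) B
( ) ( Q ) B
( ) ( ( ) ) B
( ) ( ( ) ) Q
( ) ( ( ) ) ( )

[B [Q ( )] [B [Q ( [B [Q ( )]] )] [B [Q ( )]]]]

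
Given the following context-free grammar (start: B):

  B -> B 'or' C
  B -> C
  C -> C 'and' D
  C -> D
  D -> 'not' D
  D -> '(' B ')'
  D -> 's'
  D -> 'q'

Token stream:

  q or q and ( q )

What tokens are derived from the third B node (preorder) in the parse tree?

[B [B [C [D q]]] or [C [C [D q]] and [D ( [B [C [D q]]] )]]]

q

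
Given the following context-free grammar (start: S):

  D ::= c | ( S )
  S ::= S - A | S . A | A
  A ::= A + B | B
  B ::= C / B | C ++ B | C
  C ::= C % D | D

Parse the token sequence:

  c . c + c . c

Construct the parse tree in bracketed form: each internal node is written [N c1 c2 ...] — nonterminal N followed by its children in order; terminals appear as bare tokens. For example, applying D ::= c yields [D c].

[S [S [S [A [B [C [D c]]]]] . [A [A [B [C [D c]]]] + [B [C [D c]]]]] . [A [B [C [D c]]]]]

S
S . A
S . A . A
A . A . A
B . A . A
C . A . A
D . A . A
c . A . A
c . A + B . A
c . B + B . A
c . C + B . A
c . D + B . A
c . c + B . A
c . c + C . A
c . c + D . A
c . c + c . A
c . c + c . B
c . c + c . C
c . c + c . D
c . c + c . c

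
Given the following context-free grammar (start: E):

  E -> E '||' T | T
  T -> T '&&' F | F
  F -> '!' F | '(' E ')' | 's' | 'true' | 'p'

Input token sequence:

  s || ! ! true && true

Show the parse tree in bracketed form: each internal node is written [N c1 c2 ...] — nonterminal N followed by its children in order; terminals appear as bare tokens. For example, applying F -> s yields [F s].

[E [E [T [F s]]] || [T [T [F ! [F ! [F true]]]] && [F true]]]

E
E || T
T || T
F || T
s || T
s || T && F
s || F && F
s || ! F && F
s || ! ! F && F
s || ! ! true && F
s || ! ! true && true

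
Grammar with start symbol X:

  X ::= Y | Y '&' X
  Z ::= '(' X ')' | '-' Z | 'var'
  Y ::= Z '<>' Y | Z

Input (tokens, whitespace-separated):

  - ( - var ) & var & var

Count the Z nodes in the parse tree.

[X [Y [Z - [Z ( [X [Y [Z - [Z var]]]] )]]] & [X [Y [Z var]] & [X [Y [Z var]]]]]

6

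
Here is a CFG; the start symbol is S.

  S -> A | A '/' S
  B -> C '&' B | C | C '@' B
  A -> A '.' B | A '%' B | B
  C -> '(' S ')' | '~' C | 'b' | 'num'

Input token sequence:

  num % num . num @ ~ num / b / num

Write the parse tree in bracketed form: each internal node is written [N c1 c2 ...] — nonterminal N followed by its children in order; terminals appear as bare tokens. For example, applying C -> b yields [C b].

[S [A [A [A [B [C num]]] % [B [C num]]] . [B [C num] @ [B [C ~ [C num]]]]] / [S [A [B [C b]]] / [S [A [B [C num]]]]]]

S
A / S
A . B / S
A % B . B / S
B % B . B / S
C % B . B / S
num % B . B / S
num % C . B / S
num % num . B / S
num % num . C @ B / S
num % num . num @ B / S
num % num . num @ C / S
num % num . num @ ~ C / S
num % num . num @ ~ num / S
num % num . num @ ~ num / A / S
num % num . num @ ~ num / B / S
num % num . num @ ~ num / C / S
num % num . num @ ~ num / b / S
num % num . num @ ~ num / b / A
num % num . num @ ~ num / b / B
num % num . num @ ~ num / b / C
num % num . num @ ~ num / b / num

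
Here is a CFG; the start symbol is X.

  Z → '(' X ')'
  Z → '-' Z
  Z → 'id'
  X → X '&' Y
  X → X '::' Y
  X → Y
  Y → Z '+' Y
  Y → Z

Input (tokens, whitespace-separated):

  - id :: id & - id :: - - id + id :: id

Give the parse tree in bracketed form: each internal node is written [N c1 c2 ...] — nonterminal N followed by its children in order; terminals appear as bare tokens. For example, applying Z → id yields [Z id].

[X [X [X [X [X [Y [Z - [Z id]]]] :: [Y [Z id]]] & [Y [Z - [Z id]]]] :: [Y [Z - [Z - [Z id]]] + [Y [Z id]]]] :: [Y [Z id]]]

X
X :: Y
X :: Y :: Y
X & Y :: Y :: Y
X :: Y & Y :: Y :: Y
Y :: Y & Y :: Y :: Y
Z :: Y & Y :: Y :: Y
- Z :: Y & Y :: Y :: Y
- id :: Y & Y :: Y :: Y
- id :: Z & Y :: Y :: Y
- id :: id & Y :: Y :: Y
- id :: id & Z :: Y :: Y
- id :: id & - Z :: Y :: Y
- id :: id & - id :: Y :: Y
- id :: id & - id :: Z + Y :: Y
- id :: id & - id :: - Z + Y :: Y
- id :: id & - id :: - - Z + Y :: Y
- id :: id & - id :: - - id + Y :: Y
- id :: id & - id :: - - id + Z :: Y
- id :: id & - id :: - - id + id :: Y
- id :: id & - id :: - - id + id :: Z
- id :: id & - id :: - - id + id :: id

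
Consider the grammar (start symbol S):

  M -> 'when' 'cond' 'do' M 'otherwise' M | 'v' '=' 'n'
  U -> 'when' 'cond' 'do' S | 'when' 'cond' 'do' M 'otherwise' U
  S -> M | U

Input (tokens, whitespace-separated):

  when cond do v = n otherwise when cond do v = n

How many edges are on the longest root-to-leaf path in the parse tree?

[S [U when cond do [M v = n] otherwise [U when cond do [S [M v = n]]]]]

5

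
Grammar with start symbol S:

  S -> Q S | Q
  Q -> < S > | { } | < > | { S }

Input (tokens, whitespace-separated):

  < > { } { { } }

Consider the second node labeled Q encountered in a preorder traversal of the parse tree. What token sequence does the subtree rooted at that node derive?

[S [Q < >] [S [Q { }] [S [Q { [S [Q { }]] }]]]]

{ }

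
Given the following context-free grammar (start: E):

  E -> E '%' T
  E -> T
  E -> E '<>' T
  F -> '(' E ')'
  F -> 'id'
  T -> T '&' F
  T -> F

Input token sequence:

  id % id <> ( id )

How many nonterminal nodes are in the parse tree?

[E [E [E [T [F id]]] % [T [F id]]] <> [T [F ( [E [T [F id]]] )]]]

12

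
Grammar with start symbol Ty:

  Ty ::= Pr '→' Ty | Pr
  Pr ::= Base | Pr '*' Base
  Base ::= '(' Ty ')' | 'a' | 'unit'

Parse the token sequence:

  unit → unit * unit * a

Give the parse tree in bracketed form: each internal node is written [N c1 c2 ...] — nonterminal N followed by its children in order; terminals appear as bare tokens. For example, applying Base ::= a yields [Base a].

Ty
Pr → Ty
Base → Ty
unit → Ty
unit → Pr
unit → Pr * Base
unit → Pr * Base * Base
unit → Base * Base * Base
unit → unit * Base * Base
unit → unit * unit * Base
unit → unit * unit * a

[Ty [Pr [Base unit]] → [Ty [Pr [Pr [Pr [Base unit]] * [Base unit]] * [Base a]]]]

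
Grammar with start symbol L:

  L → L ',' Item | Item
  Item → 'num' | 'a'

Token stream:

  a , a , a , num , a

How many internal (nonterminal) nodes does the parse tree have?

10

[L [L [L [L [L [Item a]] , [Item a]] , [Item a]] , [Item num]] , [Item a]]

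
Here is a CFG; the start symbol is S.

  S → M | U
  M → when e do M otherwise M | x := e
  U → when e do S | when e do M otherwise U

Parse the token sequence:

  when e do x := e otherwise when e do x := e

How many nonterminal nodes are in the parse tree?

6

[S [U when e do [M x := e] otherwise [U when e do [S [M x := e]]]]]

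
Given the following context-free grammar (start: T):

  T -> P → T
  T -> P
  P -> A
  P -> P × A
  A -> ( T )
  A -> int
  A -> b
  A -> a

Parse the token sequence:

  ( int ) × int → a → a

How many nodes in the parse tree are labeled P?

[T [P [P [A ( [T [P [A int]]] )]] × [A int]] → [T [P [A a]] → [T [P [A a]]]]]

5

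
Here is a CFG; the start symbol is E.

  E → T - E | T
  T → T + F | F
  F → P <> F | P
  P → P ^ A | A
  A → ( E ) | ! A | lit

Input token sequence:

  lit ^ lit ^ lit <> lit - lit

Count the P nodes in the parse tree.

[E [T [F [P [P [P [A lit]] ^ [A lit]] ^ [A lit]] <> [F [P [A lit]]]]] - [E [T [F [P [A lit]]]]]]

5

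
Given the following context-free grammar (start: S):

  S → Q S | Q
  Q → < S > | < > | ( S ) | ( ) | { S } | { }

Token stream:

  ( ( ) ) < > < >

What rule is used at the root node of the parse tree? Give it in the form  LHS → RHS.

S → Q S

[S [Q ( [S [Q ( )]] )] [S [Q < >] [S [Q < >]]]]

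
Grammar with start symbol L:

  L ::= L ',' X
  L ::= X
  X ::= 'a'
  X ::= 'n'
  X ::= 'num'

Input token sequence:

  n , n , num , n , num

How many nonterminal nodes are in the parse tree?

10

[L [L [L [L [L [X n]] , [X n]] , [X num]] , [X n]] , [X num]]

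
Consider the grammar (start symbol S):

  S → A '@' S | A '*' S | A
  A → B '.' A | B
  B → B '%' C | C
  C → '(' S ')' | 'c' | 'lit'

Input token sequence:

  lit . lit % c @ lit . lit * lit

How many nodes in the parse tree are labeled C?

6

[S [A [B [C lit]] . [A [B [B [C lit]] % [C c]]]] @ [S [A [B [C lit]] . [A [B [C lit]]]] * [S [A [B [C lit]]]]]]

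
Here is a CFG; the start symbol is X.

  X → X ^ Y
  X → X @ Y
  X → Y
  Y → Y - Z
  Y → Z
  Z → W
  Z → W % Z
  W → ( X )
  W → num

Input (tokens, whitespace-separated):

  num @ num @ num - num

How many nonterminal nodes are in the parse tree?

[X [X [X [Y [Z [W num]]]] @ [Y [Z [W num]]]] @ [Y [Y [Z [W num]]] - [Z [W num]]]]

15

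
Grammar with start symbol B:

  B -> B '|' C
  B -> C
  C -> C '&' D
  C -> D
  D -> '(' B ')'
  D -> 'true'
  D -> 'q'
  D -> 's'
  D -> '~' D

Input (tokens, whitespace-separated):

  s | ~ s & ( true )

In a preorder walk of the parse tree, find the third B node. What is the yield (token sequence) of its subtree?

true

[B [B [C [D s]]] | [C [C [D ~ [D s]]] & [D ( [B [C [D true]]] )]]]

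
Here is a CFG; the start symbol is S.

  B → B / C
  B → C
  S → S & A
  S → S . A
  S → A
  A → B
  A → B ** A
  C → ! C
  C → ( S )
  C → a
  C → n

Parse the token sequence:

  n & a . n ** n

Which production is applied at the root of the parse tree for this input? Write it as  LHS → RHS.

S → S . A

[S [S [S [A [B [C n]]]] & [A [B [C a]]]] . [A [B [C n]] ** [A [B [C n]]]]]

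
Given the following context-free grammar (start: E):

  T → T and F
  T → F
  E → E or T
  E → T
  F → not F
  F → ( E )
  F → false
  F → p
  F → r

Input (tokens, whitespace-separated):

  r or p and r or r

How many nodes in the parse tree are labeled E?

[E [E [E [T [F r]]] or [T [T [F p]] and [F r]]] or [T [F r]]]

3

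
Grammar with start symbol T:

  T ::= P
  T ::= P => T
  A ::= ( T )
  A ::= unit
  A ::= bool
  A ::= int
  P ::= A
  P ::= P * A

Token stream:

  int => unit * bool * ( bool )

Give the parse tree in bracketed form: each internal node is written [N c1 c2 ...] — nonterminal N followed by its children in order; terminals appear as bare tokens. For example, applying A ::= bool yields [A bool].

[T [P [A int]] => [T [P [P [P [A unit]] * [A bool]] * [A ( [T [P [A bool]]] )]]]]

T
P => T
A => T
int => T
int => P
int => P * A
int => P * A * A
int => A * A * A
int => unit * A * A
int => unit * bool * A
int => unit * bool * ( T )
int => unit * bool * ( P )
int => unit * bool * ( A )
int => unit * bool * ( bool )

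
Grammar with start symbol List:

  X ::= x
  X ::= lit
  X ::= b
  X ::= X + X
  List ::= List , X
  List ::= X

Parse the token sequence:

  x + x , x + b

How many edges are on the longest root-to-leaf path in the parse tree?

4

[List [List [X [X x] + [X x]]] , [X [X x] + [X b]]]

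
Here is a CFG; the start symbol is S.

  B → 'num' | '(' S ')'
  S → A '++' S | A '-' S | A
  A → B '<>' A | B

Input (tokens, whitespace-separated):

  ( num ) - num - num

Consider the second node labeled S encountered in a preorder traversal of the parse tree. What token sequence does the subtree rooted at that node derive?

num

[S [A [B ( [S [A [B num]]] )]] - [S [A [B num]] - [S [A [B num]]]]]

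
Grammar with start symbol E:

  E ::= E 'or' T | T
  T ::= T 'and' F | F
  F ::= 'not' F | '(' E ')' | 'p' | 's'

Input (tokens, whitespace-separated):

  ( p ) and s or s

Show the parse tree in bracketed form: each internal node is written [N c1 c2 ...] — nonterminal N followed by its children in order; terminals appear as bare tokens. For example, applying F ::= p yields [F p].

[E [E [T [T [F ( [E [T [F p]]] )]] and [F s]]] or [T [F s]]]

E
E or T
T or T
T and F or T
F and F or T
( E ) and F or T
( T ) and F or T
( F ) and F or T
( p ) and F or T
( p ) and s or T
( p ) and s or F
( p ) and s or s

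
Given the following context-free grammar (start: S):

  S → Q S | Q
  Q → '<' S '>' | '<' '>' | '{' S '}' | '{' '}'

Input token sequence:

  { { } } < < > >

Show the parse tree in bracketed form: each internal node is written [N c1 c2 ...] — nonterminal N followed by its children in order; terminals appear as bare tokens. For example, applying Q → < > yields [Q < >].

S
Q S
{ S } S
{ Q } S
{ { } } S
{ { } } Q
{ { } } < S >
{ { } } < Q >
{ { } } < < > >

[S [Q { [S [Q { }]] }] [S [Q < [S [Q < >]] >]]]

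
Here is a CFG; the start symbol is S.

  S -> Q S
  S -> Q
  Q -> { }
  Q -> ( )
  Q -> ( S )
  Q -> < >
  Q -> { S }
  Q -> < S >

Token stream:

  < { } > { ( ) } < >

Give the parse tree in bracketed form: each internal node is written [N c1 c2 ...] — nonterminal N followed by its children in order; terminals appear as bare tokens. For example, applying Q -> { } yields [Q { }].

[S [Q < [S [Q { }]] >] [S [Q { [S [Q ( )]] }] [S [Q < >]]]]

S
Q S
< S > S
< Q > S
< { } > S
< { } > Q S
< { } > { S } S
< { } > { Q } S
< { } > { ( ) } S
< { } > { ( ) } Q
< { } > { ( ) } < >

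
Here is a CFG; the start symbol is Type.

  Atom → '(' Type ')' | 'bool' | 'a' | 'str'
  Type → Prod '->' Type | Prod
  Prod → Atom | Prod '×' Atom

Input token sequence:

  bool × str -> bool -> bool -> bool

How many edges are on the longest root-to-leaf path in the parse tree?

[Type [Prod [Prod [Atom bool]] × [Atom str]] -> [Type [Prod [Atom bool]] -> [Type [Prod [Atom bool]] -> [Type [Prod [Atom bool]]]]]]

6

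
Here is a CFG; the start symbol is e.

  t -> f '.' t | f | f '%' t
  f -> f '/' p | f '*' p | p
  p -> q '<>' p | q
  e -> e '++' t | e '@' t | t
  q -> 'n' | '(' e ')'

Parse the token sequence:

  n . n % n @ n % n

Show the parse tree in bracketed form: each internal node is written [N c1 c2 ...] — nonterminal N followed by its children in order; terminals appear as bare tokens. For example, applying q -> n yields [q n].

[e [e [t [f [p [q n]]] . [t [f [p [q n]]] % [t [f [p [q n]]]]]]] @ [t [f [p [q n]]] % [t [f [p [q n]]]]]]

e
e @ t
t @ t
f . t @ t
p . t @ t
q . t @ t
n . t @ t
n . f % t @ t
n . p % t @ t
n . q % t @ t
n . n % t @ t
n . n % f @ t
n . n % p @ t
n . n % q @ t
n . n % n @ t
n . n % n @ f % t
n . n % n @ p % t
n . n % n @ q % t
n . n % n @ n % t
n . n % n @ n % f
n . n % n @ n % p
n . n % n @ n % q
n . n % n @ n % n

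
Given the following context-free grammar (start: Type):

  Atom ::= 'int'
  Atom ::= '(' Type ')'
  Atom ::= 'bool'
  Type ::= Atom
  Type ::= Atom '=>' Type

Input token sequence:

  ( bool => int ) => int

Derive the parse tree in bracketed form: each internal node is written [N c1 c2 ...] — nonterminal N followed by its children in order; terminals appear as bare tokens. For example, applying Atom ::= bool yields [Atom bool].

Type
Atom => Type
( Type ) => Type
( Atom => Type ) => Type
( bool => Type ) => Type
( bool => Atom ) => Type
( bool => int ) => Type
( bool => int ) => Atom
( bool => int ) => int

[Type [Atom ( [Type [Atom bool] => [Type [Atom int]]] )] => [Type [Atom int]]]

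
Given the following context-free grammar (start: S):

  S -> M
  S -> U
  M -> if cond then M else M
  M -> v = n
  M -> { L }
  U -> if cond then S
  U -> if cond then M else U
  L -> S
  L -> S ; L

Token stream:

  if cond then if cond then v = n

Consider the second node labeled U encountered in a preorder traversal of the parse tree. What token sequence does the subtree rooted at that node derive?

if cond then v = n

[S [U if cond then [S [U if cond then [S [M v = n]]]]]]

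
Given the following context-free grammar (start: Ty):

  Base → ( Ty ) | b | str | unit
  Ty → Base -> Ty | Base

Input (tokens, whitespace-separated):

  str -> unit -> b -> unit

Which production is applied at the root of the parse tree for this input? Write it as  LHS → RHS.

[Ty [Base str] -> [Ty [Base unit] -> [Ty [Base b] -> [Ty [Base unit]]]]]

Ty → Base -> Ty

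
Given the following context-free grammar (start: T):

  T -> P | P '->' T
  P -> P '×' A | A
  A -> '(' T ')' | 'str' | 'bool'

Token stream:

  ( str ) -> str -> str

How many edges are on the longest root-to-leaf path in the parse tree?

6

[T [P [A ( [T [P [A str]]] )]] -> [T [P [A str]] -> [T [P [A str]]]]]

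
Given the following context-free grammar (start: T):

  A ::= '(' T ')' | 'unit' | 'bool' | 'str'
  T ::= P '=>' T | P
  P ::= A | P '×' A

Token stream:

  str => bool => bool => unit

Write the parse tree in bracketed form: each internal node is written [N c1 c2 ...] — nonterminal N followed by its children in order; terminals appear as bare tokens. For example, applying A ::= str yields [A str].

[T [P [A str]] => [T [P [A bool]] => [T [P [A bool]] => [T [P [A unit]]]]]]

T
P => T
A => T
str => T
str => P => T
str => A => T
str => bool => T
str => bool => P => T
str => bool => A => T
str => bool => bool => T
str => bool => bool => P
str => bool => bool => A
str => bool => bool => unit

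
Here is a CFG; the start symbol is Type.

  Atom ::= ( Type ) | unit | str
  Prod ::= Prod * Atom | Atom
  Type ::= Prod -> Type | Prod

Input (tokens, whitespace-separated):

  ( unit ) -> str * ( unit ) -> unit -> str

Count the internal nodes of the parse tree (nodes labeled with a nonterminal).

20

[Type [Prod [Atom ( [Type [Prod [Atom unit]]] )]] -> [Type [Prod [Prod [Atom str]] * [Atom ( [Type [Prod [Atom unit]]] )]] -> [Type [Prod [Atom unit]] -> [Type [Prod [Atom str]]]]]]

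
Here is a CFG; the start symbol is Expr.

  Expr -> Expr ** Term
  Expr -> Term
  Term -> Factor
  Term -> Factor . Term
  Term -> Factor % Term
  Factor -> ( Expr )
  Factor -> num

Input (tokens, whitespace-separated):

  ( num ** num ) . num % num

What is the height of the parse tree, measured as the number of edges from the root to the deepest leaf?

7

[Expr [Term [Factor ( [Expr [Expr [Term [Factor num]]] ** [Term [Factor num]]] )] . [Term [Factor num] % [Term [Factor num]]]]]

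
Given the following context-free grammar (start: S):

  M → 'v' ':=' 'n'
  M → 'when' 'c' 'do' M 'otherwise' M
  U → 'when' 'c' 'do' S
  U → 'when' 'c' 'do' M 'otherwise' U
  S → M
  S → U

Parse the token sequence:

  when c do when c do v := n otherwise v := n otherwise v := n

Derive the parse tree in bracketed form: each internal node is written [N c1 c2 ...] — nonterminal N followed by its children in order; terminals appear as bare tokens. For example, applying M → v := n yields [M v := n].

S
M
when c do M otherwise M
when c do when c do M otherwise M otherwise M
when c do when c do v := n otherwise M otherwise M
when c do when c do v := n otherwise v := n otherwise M
when c do when c do v := n otherwise v := n otherwise v := n

[S [M when c do [M when c do [M v := n] otherwise [M v := n]] otherwise [M v := n]]]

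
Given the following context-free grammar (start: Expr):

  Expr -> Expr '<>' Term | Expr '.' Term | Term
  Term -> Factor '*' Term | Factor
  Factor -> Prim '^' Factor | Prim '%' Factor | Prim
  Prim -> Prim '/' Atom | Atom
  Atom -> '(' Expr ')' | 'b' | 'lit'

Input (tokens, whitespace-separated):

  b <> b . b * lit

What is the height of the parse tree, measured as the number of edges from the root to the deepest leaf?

[Expr [Expr [Expr [Term [Factor [Prim [Atom b]]]]] <> [Term [Factor [Prim [Atom b]]]]] . [Term [Factor [Prim [Atom b]]] * [Term [Factor [Prim [Atom lit]]]]]]

7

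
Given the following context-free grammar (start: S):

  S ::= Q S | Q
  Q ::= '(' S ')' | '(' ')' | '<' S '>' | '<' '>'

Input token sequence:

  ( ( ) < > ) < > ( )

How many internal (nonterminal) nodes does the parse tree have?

10

[S [Q ( [S [Q ( )] [S [Q < >]]] )] [S [Q < >] [S [Q ( )]]]]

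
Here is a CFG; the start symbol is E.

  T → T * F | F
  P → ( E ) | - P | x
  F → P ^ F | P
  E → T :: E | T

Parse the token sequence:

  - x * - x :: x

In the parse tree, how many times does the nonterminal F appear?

[E [T [T [F [P - [P x]]]] * [F [P - [P x]]]] :: [E [T [F [P x]]]]]

3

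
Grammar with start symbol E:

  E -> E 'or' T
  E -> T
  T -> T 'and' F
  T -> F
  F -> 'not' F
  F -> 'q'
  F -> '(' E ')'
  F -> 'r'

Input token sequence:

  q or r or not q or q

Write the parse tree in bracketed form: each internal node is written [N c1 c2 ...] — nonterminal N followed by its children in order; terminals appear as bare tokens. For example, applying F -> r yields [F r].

[E [E [E [E [T [F q]]] or [T [F r]]] or [T [F not [F q]]]] or [T [F q]]]

E
E or T
E or T or T
E or T or T or T
T or T or T or T
F or T or T or T
q or T or T or T
q or F or T or T
q or r or T or T
q or r or F or T
q or r or not F or T
q or r or not q or T
q or r or not q or F
q or r or not q or q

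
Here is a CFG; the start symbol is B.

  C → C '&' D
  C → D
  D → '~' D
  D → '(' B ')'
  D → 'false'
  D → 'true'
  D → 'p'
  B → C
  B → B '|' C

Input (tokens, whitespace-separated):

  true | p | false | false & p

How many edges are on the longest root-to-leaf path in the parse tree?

[B [B [B [B [C [D true]]] | [C [D p]]] | [C [D false]]] | [C [C [D false]] & [D p]]]

6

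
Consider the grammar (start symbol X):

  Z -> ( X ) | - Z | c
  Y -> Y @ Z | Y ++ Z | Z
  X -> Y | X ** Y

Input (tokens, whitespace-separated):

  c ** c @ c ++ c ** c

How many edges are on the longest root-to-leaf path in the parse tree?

6

[X [X [X [Y [Z c]]] ** [Y [Y [Y [Z c]] @ [Z c]] ++ [Z c]]] ** [Y [Z c]]]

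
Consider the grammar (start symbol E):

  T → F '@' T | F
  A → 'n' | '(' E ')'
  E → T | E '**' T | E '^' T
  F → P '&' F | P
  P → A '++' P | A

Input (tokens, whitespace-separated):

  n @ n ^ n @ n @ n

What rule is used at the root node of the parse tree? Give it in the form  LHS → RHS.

E → E '^' T

[E [E [T [F [P [A n]]] @ [T [F [P [A n]]]]]] ^ [T [F [P [A n]]] @ [T [F [P [A n]]] @ [T [F [P [A n]]]]]]]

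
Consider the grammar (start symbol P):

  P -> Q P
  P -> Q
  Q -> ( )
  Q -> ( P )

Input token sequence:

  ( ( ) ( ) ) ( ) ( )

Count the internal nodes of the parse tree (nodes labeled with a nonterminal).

[P [Q ( [P [Q ( )] [P [Q ( )]]] )] [P [Q ( )] [P [Q ( )]]]]

10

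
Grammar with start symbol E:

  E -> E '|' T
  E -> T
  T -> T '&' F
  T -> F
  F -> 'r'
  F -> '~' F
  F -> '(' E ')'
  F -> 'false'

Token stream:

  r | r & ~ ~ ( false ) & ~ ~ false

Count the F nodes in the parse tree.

[E [E [T [F r]]] | [T [T [T [F r]] & [F ~ [F ~ [F ( [E [T [F false]]] )]]]] & [F ~ [F ~ [F false]]]]]

9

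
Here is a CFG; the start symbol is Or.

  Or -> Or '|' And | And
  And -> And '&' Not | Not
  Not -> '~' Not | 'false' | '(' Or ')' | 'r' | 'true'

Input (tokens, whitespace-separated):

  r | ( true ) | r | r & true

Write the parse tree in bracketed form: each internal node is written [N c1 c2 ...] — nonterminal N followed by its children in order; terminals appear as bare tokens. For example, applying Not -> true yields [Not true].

[Or [Or [Or [Or [And [Not r]]] | [And [Not ( [Or [And [Not true]]] )]]] | [And [Not r]]] | [And [And [Not r]] & [Not true]]]

Or
Or | And
Or | And | And
Or | And | And | And
And | And | And | And
Not | And | And | And
r | And | And | And
r | Not | And | And
r | ( Or ) | And | And
r | ( And ) | And | And
r | ( Not ) | And | And
r | ( true ) | And | And
r | ( true ) | Not | And
r | ( true ) | r | And
r | ( true ) | r | And & Not
r | ( true ) | r | Not & Not
r | ( true ) | r | r & Not
r | ( true ) | r | r & true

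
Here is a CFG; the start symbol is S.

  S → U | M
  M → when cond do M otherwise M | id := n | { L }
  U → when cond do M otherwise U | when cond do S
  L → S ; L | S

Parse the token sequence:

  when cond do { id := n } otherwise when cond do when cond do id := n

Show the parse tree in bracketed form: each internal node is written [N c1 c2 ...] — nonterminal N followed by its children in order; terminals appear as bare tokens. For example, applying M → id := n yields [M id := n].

[S [U when cond do [M { [L [S [M id := n]]] }] otherwise [U when cond do [S [U when cond do [S [M id := n]]]]]]]

S
U
when cond do M otherwise U
when cond do { L } otherwise U
when cond do { S } otherwise U
when cond do { M } otherwise U
when cond do { id := n } otherwise U
when cond do { id := n } otherwise when cond do S
when cond do { id := n } otherwise when cond do U
when cond do { id := n } otherwise when cond do when cond do S
when cond do { id := n } otherwise when cond do when cond do M
when cond do { id := n } otherwise when cond do when cond do id := n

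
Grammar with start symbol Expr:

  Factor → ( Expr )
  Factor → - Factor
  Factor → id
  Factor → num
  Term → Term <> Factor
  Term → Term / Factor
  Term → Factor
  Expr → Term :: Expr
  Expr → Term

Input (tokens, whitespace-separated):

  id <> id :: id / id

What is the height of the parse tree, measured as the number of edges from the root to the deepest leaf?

5

[Expr [Term [Term [Factor id]] <> [Factor id]] :: [Expr [Term [Term [Factor id]] / [Factor id]]]]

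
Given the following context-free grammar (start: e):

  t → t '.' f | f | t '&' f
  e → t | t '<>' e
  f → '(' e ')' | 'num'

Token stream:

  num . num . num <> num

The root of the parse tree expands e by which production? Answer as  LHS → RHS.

e → t '<>' e

[e [t [t [t [f num]] . [f num]] . [f num]] <> [e [t [f num]]]]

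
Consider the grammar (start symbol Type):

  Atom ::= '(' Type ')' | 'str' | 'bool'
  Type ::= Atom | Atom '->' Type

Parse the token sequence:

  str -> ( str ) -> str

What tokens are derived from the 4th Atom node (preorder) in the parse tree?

str

[Type [Atom str] -> [Type [Atom ( [Type [Atom str]] )] -> [Type [Atom str]]]]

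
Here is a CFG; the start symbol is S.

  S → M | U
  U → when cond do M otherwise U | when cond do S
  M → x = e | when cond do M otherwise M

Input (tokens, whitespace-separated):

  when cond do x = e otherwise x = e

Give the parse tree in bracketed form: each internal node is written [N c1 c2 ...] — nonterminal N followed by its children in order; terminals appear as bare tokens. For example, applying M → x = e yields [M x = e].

[S [M when cond do [M x = e] otherwise [M x = e]]]

S
M
when cond do M otherwise M
when cond do x = e otherwise M
when cond do x = e otherwise x = e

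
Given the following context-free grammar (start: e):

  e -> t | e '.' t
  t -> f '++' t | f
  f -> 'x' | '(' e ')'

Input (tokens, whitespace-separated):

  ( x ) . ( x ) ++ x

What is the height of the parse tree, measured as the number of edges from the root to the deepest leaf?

[e [e [t [f ( [e [t [f x]]] )]]] . [t [f ( [e [t [f x]]] )] ++ [t [f x]]]]

7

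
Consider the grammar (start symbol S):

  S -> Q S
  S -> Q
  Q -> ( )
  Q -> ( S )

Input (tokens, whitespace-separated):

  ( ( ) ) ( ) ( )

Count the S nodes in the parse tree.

4

[S [Q ( [S [Q ( )]] )] [S [Q ( )] [S [Q ( )]]]]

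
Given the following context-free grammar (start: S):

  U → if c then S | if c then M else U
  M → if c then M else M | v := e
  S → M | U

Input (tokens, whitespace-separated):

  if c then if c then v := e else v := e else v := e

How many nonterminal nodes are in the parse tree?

6

[S [M if c then [M if c then [M v := e] else [M v := e]] else [M v := e]]]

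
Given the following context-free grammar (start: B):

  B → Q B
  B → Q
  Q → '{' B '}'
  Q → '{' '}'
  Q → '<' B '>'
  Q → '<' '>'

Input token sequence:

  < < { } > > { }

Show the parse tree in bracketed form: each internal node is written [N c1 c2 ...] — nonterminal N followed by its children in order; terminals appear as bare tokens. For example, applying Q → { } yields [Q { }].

B
Q B
< B > B
< Q > B
< < B > > B
< < Q > > B
< < { } > > B
< < { } > > Q
< < { } > > { }

[B [Q < [B [Q < [B [Q { }]] >]] >] [B [Q { }]]]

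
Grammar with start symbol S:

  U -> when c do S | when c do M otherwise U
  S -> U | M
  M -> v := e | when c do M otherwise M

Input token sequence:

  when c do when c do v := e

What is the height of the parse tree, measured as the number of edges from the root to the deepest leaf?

[S [U when c do [S [U when c do [S [M v := e]]]]]]

6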